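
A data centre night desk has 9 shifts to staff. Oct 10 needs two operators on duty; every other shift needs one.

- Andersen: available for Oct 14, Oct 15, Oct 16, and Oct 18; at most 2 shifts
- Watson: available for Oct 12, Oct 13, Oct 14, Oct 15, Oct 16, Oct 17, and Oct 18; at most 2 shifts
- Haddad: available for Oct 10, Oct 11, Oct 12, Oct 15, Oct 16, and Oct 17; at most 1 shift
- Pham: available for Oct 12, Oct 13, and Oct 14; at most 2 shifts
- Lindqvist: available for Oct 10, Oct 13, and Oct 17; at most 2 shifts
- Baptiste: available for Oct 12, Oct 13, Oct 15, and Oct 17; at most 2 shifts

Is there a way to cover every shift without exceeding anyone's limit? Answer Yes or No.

No

Total capacity is 11 and 10 slots are needed, so capacity alone doesn't rule it out.
Shifts {Oct 10, Oct 11} need 3 worker-slots in total, but the operators available for any of those shifts (Haddad and Lindqvist) can supply at most 2 among them. So no valid schedule exists.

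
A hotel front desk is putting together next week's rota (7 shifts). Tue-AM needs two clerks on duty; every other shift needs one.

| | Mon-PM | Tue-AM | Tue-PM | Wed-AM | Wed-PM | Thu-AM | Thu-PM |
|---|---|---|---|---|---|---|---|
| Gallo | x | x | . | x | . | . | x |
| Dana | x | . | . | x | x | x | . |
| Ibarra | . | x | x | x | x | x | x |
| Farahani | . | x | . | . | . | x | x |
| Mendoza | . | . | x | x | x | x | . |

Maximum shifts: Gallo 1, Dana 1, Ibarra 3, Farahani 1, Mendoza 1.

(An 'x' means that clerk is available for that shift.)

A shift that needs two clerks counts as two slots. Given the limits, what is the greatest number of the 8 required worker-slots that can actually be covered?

Total capacity across all clerks is 1+1+3+1+1 = 7, and 8 slots are needed, so at most 7 can be filled.
An assignment achieving 7: Mon-PM→Gallo, Tue-AM→Ibarra+Farahani, Tue-PM→Ibarra, Wed-AM→Mendoza, Wed-PM→Dana, Thu-PM→Ibarra.
Loads: Gallo 1/1, Dana 1/1, Ibarra 3/3, Farahani 1/1, Mendoza 1/1.

7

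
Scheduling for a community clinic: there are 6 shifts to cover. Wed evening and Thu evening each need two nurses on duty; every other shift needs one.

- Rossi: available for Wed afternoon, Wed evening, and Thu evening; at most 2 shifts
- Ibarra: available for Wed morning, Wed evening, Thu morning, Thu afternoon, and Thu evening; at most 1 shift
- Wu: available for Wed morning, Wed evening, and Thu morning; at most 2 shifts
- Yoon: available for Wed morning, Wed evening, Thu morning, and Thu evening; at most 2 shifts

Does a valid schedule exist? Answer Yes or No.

Total capacity is 2+1+2+2 = 7 but 8 worker-slots are needed — infeasible.

No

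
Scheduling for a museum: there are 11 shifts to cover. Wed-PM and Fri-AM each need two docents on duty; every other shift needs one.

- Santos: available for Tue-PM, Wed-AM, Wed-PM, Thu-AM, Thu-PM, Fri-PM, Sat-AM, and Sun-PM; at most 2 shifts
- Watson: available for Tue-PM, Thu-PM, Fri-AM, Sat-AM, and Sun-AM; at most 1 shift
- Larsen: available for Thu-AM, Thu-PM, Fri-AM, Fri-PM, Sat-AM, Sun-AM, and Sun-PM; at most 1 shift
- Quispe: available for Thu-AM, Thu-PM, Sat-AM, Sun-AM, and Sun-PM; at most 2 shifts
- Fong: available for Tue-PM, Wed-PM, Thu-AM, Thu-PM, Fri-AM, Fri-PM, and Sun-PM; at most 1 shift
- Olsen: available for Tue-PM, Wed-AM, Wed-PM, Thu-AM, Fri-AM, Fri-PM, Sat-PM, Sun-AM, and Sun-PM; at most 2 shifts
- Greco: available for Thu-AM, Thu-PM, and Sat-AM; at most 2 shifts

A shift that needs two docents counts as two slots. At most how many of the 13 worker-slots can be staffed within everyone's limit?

11

Total capacity across all docents is 2+1+1+2+1+2+2 = 11, and 13 slots are needed, so at most 11 can be filled.
An assignment achieving 11: Tue-PM→Watson, Wed-AM→Santos, Wed-PM→Santos+Fong, Thu-AM→Greco, Thu-PM→Greco, Fri-AM→Larsen+Olsen, Sat-AM→Quispe, Sat-PM→Olsen, Sun-AM→Quispe.
Loads: Santos 2/2, Watson 1/1, Larsen 1/1, Quispe 2/2, Fong 1/1, Olsen 2/2, Greco 2/2.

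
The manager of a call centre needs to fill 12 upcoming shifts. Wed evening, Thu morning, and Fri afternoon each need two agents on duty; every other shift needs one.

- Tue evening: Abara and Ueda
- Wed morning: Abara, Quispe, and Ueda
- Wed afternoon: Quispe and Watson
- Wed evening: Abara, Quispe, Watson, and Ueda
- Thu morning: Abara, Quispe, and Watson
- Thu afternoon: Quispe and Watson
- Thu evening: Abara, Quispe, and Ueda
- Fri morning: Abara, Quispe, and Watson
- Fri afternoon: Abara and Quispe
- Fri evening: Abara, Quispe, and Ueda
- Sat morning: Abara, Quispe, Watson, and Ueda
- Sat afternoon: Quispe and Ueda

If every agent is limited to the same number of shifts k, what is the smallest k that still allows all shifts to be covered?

4

With 4 agents and 15 worker-slots to fill, someone must work at least ⌈15/4⌉ = 4 shifts, so k ≥ 4.
k = 4 works: Tue evening→Abara, Wed morning→Abara, Wed afternoon→Quispe, Wed evening→Watson+Ueda, Thu morning→Abara+Watson, Thu afternoon→Quispe, Thu evening→Ueda, Fri morning→Watson, Fri afternoon→Abara+Quispe, Fri evening→Ueda, Sat morning→Watson, Sat afternoon→Quispe.
Loads: Abara 4, Quispe 4, Watson 4, Ueda 3 — all ≤ 4.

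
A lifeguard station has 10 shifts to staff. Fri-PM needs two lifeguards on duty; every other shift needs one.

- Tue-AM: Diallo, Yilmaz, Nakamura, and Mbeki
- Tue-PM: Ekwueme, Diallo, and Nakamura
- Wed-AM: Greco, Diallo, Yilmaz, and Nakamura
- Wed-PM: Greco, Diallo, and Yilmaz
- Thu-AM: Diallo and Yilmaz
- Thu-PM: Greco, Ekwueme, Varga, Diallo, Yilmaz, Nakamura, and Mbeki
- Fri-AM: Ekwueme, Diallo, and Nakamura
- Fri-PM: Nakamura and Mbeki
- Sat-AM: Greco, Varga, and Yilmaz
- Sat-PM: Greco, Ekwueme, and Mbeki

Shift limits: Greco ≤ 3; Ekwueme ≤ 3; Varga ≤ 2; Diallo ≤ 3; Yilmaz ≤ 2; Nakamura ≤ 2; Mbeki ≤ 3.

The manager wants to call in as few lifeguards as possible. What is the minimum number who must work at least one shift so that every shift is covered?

4

11 slots to fill and no one can take more than 3, so at least ⌈11/3⌉ = 4 lifeguards are needed.
Greco, Diallo, Nakamura, and Mbeki alone can cover everything: Tue-AM→Mbeki, Tue-PM→Diallo, Wed-AM→Nakamura, Wed-PM→Greco, Thu-AM→Diallo, Thu-PM→Mbeki, Fri-AM→Diallo, Fri-PM→Nakamura+Mbeki, Sat-AM→Greco, Sat-PM→Greco.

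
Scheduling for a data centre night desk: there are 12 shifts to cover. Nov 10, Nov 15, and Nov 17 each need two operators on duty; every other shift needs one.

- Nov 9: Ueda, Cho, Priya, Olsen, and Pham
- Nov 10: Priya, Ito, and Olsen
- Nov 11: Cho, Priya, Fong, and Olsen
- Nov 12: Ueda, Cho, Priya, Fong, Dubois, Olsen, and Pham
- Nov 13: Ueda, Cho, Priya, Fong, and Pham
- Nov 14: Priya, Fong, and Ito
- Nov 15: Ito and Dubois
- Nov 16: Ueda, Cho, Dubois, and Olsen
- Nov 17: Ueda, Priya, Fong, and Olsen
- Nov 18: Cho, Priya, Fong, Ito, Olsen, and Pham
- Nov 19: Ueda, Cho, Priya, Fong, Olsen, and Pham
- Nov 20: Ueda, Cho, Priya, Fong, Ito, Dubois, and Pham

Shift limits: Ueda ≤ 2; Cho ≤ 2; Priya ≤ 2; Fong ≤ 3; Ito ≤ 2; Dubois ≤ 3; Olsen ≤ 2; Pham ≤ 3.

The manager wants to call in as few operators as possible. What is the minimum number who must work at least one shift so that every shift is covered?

15 slots to fill and no one can take more than 3, so at least ⌈15/3⌉ = 5 operators are needed.
Any 5 operators together have capacity at most 3+3+3+2+2 = 13 < 15 slots, so 5 can never suffice.
Ueda, Priya, Fong, Ito, Dubois, and Pham alone can cover everything: Nov 9→Pham, Nov 10→Priya+Ito, Nov 11→Priya, Nov 12→Dubois, Nov 13→Fong, Nov 14→Fong, Nov 15→Ito+Dubois, Nov 16→Ueda, Nov 17→Ueda+Fong, Nov 18→Pham, Nov 19→Pham, Nov 20→Dubois.

6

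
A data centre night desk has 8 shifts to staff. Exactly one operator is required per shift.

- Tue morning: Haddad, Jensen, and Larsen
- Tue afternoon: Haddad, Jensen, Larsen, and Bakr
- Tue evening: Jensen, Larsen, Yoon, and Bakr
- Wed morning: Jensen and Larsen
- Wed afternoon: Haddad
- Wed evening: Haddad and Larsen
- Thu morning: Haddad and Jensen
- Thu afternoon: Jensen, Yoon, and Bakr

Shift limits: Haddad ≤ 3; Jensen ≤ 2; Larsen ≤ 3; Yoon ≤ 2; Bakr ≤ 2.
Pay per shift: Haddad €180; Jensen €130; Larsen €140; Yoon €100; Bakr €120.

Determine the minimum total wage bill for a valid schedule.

Wed afternoon can only be covered by Haddad, so that assignment is forced.
Picking the cheapest available operator for each shift independently would cost €1030, but that ignores the shift limits.
An optimal schedule: Tue morning→Larsen, Tue afternoon→Bakr, Tue evening→Yoon, Wed morning→Jensen, Wed afternoon→Haddad, Wed evening→Larsen, Thu morning→Jensen, Thu afternoon→Yoon.
Total: 140 + 120 + 100 + 130 + 180 + 140 + 130 + 100 = €1040.

€1040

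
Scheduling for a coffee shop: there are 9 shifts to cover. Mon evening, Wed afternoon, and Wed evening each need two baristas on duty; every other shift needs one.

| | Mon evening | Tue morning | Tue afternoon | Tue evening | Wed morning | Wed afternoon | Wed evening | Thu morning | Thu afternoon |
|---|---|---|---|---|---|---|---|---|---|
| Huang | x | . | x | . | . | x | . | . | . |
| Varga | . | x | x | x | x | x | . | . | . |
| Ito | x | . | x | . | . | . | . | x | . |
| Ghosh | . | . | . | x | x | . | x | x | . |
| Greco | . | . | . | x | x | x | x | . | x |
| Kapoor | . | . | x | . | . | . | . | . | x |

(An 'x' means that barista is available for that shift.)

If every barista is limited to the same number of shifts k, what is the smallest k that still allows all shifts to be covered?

With 6 baristas and 12 worker-slots to fill, someone must work at least ⌈12/6⌉ = 2 shifts, so k ≥ 2.
k = 2 works: Mon evening→Huang+Ito, Tue morning→Varga, Tue afternoon→Kapoor, Tue evening→Varga, Wed morning→Ghosh, Wed afternoon→Huang+Greco, Wed evening→Ghosh+Greco, Thu morning→Ito, Thu afternoon→Kapoor.
Loads: Huang 2, Varga 2, Ito 2, Ghosh 2, Greco 2, Kapoor 2 — all ≤ 2.

2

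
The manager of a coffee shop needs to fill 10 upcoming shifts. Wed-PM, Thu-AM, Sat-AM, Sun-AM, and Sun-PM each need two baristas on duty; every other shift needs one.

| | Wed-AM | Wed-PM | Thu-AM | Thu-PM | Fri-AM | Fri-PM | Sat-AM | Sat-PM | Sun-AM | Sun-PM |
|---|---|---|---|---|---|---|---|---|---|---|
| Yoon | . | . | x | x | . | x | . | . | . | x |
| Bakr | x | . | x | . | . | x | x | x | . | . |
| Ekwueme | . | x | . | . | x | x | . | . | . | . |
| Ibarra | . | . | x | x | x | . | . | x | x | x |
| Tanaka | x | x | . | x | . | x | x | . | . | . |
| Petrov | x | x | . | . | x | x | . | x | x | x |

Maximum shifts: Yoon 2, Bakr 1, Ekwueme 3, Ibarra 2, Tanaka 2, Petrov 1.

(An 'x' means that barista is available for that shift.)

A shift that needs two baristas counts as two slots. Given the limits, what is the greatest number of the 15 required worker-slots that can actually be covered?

Total capacity across all baristas is 2+1+3+2+2+1 = 11, and 15 slots are needed, so at most 11 can be filled.
An assignment achieving 11: Wed-AM→Tanaka, Wed-PM→Ekwueme, Thu-AM→Yoon+Ibarra, Thu-PM→Yoon, Fri-AM→Ekwueme, Fri-PM→Ekwueme, Sat-AM→Bakr+Tanaka, Sun-AM→Ibarra+Petrov.
Loads: Yoon 2/2, Bakr 1/1, Ekwueme 3/3, Ibarra 2/2, Tanaka 2/2, Petrov 1/1.

11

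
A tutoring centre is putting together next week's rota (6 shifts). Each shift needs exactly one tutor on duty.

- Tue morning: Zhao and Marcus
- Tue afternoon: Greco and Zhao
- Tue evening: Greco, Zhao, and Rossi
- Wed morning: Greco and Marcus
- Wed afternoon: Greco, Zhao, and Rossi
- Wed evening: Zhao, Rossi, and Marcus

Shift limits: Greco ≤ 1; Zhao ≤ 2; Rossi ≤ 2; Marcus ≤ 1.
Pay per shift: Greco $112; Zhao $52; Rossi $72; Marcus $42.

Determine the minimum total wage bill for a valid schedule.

$402

Picking the cheapest available tutor for each shift independently would cost $282, but that ignores the shift limits.
An optimal schedule: Tue morning→Zhao, Tue afternoon→Greco, Tue evening→Zhao, Wed morning→Marcus, Wed afternoon→Rossi, Wed evening→Rossi.
Total: 52 + 112 + 52 + 42 + 72 + 72 = $402.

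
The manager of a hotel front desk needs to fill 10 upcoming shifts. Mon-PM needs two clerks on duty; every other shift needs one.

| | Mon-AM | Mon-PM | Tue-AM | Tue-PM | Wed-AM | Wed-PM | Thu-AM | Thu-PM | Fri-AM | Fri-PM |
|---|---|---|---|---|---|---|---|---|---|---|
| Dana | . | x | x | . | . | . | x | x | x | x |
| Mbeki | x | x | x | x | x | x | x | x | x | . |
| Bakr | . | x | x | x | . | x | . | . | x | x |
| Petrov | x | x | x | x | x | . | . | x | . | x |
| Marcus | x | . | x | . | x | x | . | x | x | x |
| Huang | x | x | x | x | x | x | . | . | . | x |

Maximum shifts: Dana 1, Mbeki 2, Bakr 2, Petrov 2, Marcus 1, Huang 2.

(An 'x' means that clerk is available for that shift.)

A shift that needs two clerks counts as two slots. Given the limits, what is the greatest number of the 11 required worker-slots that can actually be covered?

10

Total capacity across all clerks is 1+2+2+2+1+2 = 10, and 11 slots are needed, so at most 10 can be filled.
An assignment achieving 10: Mon-AM→Mbeki, Mon-PM→Huang, Tue-AM→Huang, Tue-PM→Mbeki, Wed-AM→Petrov, Wed-PM→Bakr, Thu-AM→Dana, Thu-PM→Petrov, Fri-AM→Bakr, Fri-PM→Marcus.
Loads: Dana 1/1, Mbeki 2/2, Bakr 2/2, Petrov 2/2, Marcus 1/1, Huang 2/2.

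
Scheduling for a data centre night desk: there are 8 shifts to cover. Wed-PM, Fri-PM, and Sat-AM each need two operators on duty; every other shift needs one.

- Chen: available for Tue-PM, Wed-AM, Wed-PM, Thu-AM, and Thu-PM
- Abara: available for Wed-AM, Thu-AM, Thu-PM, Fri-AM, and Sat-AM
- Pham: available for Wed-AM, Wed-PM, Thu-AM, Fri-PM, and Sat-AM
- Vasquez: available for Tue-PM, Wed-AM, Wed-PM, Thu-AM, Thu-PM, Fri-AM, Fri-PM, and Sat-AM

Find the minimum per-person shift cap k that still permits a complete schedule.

3

With 4 operators and 11 worker-slots to fill, someone must work at least ⌈11/4⌉ = 3 shifts, so k ≥ 3.
k = 3 works: Tue-PM→Chen, Wed-AM→Abara, Wed-PM→Chen+Pham, Thu-AM→Vasquez, Thu-PM→Chen, Fri-AM→Abara, Fri-PM→Pham+Vasquez, Sat-AM→Abara+Pham.
Loads: Chen 3, Abara 3, Pham 3, Vasquez 2 — all ≤ 3.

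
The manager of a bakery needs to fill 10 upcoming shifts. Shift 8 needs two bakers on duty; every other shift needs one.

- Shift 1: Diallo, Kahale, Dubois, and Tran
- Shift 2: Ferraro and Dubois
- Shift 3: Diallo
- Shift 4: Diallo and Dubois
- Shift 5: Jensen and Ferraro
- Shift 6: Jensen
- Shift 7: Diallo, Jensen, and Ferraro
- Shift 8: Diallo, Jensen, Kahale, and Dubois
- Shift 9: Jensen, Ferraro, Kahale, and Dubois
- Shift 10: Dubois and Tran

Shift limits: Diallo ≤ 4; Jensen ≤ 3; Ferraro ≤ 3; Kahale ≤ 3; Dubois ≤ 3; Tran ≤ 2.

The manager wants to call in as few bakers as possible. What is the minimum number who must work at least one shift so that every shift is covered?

11 slots to fill and no one can take more than 4, so at least ⌈11/4⌉ = 3 bakers are needed.
Any 3 bakers together have capacity at most 4+3+3 = 10 < 11 slots, so 3 can never suffice.
Diallo, Jensen, Ferraro, and Dubois alone can cover everything: Shift 1→Diallo, Shift 2→Ferraro, Shift 3→Diallo, Shift 4→Diallo, Shift 5→Jensen, Shift 6→Jensen, Shift 7→Diallo, Shift 8→Jensen+Dubois, Shift 9→Ferraro, Shift 10→Dubois.

4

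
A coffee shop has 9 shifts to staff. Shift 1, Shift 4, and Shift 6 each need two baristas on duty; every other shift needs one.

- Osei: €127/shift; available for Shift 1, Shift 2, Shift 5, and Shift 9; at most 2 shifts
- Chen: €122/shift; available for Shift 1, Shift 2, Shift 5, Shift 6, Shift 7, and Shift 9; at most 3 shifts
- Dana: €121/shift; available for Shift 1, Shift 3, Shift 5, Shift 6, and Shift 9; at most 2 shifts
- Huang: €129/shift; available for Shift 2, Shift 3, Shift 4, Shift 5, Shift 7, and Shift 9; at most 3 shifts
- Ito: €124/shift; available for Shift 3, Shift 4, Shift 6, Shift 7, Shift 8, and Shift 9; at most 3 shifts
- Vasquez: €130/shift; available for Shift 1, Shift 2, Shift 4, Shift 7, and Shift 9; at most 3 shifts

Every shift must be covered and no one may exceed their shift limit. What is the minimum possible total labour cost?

€1492

Shift 8 can only be covered by Ito, so that assignment is forced.
Picking the cheapest available barista for each shift independently would cost €1470, but that ignores the shift limits.
An optimal schedule: Shift 1→Chen+Osei, Shift 2→Chen, Shift 3→Dana, Shift 4→Ito+Huang, Shift 5→Osei, Shift 6→Dana+Chen, Shift 7→Ito, Shift 8→Ito, Shift 9→Huang.
Total: 122 + 127 + 122 + 121 + 124 + 129 + 127 + 121 + 122 + 124 + 124 + 129 = €1492.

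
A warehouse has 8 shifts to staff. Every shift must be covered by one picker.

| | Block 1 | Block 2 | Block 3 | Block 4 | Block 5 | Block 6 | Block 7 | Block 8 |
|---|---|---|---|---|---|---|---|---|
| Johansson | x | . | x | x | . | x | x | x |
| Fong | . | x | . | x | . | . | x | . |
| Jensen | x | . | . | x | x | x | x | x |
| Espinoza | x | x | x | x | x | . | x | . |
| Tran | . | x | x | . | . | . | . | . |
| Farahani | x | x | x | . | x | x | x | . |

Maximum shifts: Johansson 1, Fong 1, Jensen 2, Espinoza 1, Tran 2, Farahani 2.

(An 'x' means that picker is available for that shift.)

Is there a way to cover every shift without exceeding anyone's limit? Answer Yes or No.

Yes

One valid schedule: Block 1→Espinoza, Block 2→Tran, Block 3→Tran, Block 4→Fong, Block 5→Jensen, Block 6→Jensen, Block 7→Farahani, Block 8→Johansson.
Loads: Johansson 1/1, Fong 1/1, Jensen 2/2, Espinoza 1/1, Tran 2/2, Farahani 1/2 — all within limits.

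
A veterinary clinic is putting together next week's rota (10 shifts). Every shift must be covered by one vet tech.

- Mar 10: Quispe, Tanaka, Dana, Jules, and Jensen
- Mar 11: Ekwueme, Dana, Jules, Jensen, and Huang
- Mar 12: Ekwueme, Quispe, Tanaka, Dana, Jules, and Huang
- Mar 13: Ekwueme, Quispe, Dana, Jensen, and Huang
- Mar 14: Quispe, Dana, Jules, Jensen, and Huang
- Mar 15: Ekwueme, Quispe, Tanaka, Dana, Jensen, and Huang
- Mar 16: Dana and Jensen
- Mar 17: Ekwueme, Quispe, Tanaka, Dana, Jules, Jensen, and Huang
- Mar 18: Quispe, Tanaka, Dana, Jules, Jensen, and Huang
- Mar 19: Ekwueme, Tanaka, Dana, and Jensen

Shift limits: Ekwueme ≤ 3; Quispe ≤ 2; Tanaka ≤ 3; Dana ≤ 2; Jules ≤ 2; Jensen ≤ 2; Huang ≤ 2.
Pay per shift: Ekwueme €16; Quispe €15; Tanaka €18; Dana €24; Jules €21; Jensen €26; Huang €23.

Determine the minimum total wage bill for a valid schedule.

Picking the cheapest available vet tech for each shift independently would cost €161, but that ignores the shift limits.
An optimal schedule: Mar 10→Quispe, Mar 11→Ekwueme, Mar 12→Ekwueme, Mar 13→Quispe, Mar 14→Jules, Mar 15→Tanaka, Mar 16→Dana, Mar 17→Tanaka, Mar 18→Tanaka, Mar 19→Ekwueme.
Total: 15 + 16 + 16 + 15 + 21 + 18 + 24 + 18 + 18 + 16 = €177.

€177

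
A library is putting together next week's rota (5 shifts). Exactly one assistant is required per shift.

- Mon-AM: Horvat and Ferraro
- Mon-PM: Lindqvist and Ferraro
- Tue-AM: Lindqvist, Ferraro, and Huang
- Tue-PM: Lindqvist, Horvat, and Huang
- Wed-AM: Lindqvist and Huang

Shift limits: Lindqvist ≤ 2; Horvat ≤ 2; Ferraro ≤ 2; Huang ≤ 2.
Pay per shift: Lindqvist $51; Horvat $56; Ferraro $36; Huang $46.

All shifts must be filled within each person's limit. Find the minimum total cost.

$215

Picking the cheapest available assistant for each shift independently would cost $200, but that ignores the shift limits.
An optimal schedule: Mon-AM→Ferraro, Mon-PM→Ferraro, Tue-AM→Huang, Tue-PM→Lindqvist, Wed-AM→Huang.
Total: 36 + 36 + 46 + 51 + 46 = $215.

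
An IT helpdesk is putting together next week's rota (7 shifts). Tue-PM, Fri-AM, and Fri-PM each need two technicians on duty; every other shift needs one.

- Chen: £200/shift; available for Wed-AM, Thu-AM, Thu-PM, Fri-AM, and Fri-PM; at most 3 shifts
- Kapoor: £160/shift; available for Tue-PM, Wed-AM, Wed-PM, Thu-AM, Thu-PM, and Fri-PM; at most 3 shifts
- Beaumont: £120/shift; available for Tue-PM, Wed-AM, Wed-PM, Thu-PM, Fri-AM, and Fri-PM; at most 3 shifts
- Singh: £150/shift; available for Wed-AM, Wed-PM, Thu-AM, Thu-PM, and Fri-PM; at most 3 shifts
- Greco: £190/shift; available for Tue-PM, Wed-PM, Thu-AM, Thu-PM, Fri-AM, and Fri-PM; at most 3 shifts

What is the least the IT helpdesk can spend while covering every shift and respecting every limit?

Picking the cheapest available technician for each shift independently would cost £1370, but that ignores the shift limits.
An optimal schedule: Tue-PM→Beaumont+Kapoor, Wed-AM→Beaumont, Wed-PM→Singh, Thu-AM→Singh, Thu-PM→Kapoor, Fri-AM→Beaumont+Greco, Fri-PM→Singh+Kapoor.
Total: 120 + 160 + 120 + 150 + 150 + 160 + 120 + 190 + 150 + 160 = £1480.

£1480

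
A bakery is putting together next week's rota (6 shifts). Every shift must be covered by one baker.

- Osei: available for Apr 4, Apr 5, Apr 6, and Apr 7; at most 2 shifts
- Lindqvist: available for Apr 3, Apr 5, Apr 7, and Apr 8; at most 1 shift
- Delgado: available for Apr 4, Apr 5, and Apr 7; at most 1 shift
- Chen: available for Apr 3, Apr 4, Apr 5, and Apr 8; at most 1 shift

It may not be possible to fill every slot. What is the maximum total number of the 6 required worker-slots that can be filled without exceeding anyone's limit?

5

Total capacity across all bakers is 2+1+1+1 = 5, and 6 slots are needed, so at most 5 can be filled.
An assignment achieving 5: Apr 3→Lindqvist, Apr 4→Osei, Apr 6→Osei, Apr 7→Delgado, Apr 8→Chen.
Loads: Osei 2/2, Lindqvist 1/1, Delgado 1/1, Chen 1/1.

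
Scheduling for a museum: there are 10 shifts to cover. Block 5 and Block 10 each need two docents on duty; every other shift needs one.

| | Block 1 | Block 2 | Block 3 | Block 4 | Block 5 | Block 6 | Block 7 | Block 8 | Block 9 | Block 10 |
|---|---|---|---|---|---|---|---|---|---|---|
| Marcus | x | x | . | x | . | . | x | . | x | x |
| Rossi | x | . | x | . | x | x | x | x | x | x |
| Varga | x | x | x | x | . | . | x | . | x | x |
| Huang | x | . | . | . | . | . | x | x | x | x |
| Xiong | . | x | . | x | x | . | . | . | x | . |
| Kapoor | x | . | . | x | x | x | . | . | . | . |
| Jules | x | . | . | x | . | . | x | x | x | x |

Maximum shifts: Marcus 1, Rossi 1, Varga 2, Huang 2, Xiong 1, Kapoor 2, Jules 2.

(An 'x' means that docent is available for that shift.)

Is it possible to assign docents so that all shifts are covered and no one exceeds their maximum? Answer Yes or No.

No

Total capacity is 1+1+2+2+1+2+2 = 11 but 12 worker-slots are needed — infeasible.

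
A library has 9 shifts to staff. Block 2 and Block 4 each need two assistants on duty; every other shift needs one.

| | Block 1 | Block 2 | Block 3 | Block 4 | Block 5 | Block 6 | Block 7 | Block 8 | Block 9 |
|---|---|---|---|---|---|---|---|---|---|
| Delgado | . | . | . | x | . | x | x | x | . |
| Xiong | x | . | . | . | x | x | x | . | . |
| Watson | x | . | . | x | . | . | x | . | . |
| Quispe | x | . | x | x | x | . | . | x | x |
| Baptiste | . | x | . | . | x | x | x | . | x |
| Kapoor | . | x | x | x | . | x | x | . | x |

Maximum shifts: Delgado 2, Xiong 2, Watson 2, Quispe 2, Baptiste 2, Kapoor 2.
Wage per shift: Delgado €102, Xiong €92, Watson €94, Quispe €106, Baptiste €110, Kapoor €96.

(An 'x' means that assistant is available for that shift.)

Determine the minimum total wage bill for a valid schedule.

€1090

Block 2 can only be covered by Baptiste and Kapoor, so that assignment is forced.
Picking the cheapest available assistant for each shift independently would cost €1058, but that ignores the shift limits.
An optimal schedule: Block 1→Xiong, Block 2→Baptiste+Kapoor, Block 3→Quispe, Block 4→Watson+Kapoor, Block 5→Xiong, Block 6→Delgado, Block 7→Watson, Block 8→Delgado, Block 9→Quispe.
Total: 92 + 110 + 96 + 106 + 94 + 96 + 92 + 102 + 94 + 102 + 106 = €1090.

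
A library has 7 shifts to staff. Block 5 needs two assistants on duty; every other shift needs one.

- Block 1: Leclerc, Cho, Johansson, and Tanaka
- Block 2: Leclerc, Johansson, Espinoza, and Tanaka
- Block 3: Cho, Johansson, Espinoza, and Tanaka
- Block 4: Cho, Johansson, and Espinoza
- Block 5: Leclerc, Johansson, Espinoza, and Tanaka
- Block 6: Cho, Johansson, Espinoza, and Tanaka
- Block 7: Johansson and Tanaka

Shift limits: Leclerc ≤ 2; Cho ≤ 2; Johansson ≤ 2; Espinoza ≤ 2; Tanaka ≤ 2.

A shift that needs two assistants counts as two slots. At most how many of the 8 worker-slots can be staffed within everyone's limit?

Total capacity across all assistants is 2+2+2+2+2 = 10, and 8 slots are needed, so at most 8 can be filled.
An assignment achieving 8: Block 1→Leclerc, Block 2→Leclerc, Block 3→Cho, Block 4→Cho, Block 5→Johansson+Espinoza, Block 6→Espinoza, Block 7→Johansson.
Loads: Leclerc 2/2, Cho 2/2, Johansson 2/2, Espinoza 2/2, Tanaka 0/2.

8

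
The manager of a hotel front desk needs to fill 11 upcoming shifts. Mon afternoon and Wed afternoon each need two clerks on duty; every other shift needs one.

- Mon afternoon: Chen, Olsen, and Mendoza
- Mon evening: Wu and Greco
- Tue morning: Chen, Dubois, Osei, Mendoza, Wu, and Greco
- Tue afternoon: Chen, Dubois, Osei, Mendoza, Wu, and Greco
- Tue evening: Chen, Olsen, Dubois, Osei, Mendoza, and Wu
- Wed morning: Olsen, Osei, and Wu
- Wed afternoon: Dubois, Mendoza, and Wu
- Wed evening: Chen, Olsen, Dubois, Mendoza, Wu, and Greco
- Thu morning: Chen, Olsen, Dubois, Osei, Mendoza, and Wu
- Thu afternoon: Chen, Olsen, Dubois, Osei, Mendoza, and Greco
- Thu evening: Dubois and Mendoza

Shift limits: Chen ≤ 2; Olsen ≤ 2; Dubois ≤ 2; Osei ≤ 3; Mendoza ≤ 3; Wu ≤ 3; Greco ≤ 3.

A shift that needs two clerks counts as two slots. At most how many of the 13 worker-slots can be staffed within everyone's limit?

13

Total capacity across all clerks is 2+2+2+3+3+3+3 = 18, and 13 slots are needed, so at most 13 can be filled.
An assignment achieving 13: Mon afternoon→Chen+Olsen, Mon evening→Wu, Tue morning→Chen, Tue afternoon→Osei, Tue evening→Osei, Wed morning→Olsen, Wed afternoon→Dubois+Mendoza, Wed evening→Mendoza, Thu morning→Osei, Thu afternoon→Mendoza, Thu evening→Dubois.
Loads: Chen 2/2, Olsen 2/2, Dubois 2/2, Osei 3/3, Mendoza 3/3, Wu 1/3, Greco 0/3.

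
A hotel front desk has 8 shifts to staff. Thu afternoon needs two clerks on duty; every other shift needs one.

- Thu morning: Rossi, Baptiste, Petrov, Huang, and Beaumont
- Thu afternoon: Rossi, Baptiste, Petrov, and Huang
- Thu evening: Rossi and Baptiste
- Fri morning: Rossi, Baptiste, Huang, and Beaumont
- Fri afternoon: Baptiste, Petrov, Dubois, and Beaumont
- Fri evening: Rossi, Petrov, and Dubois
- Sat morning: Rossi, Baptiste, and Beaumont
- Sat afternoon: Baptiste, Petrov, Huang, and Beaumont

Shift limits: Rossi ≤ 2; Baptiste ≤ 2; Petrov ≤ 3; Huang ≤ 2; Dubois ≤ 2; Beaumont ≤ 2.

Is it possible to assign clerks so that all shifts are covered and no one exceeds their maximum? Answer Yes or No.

One valid schedule: Thu morning→Huang, Thu afternoon→Petrov+Huang, Thu evening→Rossi, Fri morning→Baptiste, Fri afternoon→Petrov, Fri evening→Rossi, Sat morning→Baptiste, Sat afternoon→Petrov.
Loads: Rossi 2/2, Baptiste 2/2, Petrov 3/3, Huang 2/2, Dubois 0/2, Beaumont 0/2 — all within limits.

Yes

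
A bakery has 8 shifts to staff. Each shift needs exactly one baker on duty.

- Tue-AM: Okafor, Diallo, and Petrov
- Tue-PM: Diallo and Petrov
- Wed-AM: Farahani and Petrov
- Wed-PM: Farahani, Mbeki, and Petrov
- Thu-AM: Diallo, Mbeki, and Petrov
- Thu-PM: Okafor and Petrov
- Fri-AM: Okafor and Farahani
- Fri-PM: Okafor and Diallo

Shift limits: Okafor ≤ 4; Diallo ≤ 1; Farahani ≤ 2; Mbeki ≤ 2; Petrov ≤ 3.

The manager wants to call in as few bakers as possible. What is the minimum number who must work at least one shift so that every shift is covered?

8 slots to fill and no one can take more than 4, so at least ⌈8/4⌉ = 2 bakers are needed.
Any 2 bakers together have capacity at most 4+3 = 7 < 8 slots, so 2 can never suffice.
Okafor, Diallo, and Petrov alone can cover everything: Tue-AM→Okafor, Tue-PM→Diallo, Wed-AM→Petrov, Wed-PM→Petrov, Thu-AM→Petrov, Thu-PM→Okafor, Fri-AM→Okafor, Fri-PM→Okafor.

3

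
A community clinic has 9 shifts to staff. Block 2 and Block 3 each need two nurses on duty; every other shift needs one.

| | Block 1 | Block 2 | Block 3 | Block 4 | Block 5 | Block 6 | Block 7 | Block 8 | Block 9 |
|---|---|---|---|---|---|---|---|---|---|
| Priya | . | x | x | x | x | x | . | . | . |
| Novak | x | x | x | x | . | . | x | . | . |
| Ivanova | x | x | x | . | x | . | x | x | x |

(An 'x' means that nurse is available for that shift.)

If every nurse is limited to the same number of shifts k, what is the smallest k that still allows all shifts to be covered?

With 3 nurses and 11 worker-slots to fill, someone must work at least ⌈11/3⌉ = 4 shifts, so k ≥ 4.
k = 4 works: Block 1→Novak, Block 2→Priya+Novak, Block 3→Novak+Ivanova, Block 4→Priya, Block 5→Priya, Block 6→Priya, Block 7→Novak, Block 8→Ivanova, Block 9→Ivanova.
Loads: Priya 4, Novak 4, Ivanova 3 — all ≤ 4.

4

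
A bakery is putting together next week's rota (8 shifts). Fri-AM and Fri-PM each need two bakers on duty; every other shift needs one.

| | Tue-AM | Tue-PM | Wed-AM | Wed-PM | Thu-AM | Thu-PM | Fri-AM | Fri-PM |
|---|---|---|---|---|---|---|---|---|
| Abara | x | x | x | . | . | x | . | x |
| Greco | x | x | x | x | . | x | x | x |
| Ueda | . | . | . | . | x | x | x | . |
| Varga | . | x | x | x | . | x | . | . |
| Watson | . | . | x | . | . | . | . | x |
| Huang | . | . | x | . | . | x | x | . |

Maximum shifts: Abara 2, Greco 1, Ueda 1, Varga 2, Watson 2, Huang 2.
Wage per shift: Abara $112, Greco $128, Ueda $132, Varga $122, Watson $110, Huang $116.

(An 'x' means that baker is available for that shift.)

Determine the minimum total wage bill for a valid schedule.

$1180

Thu-AM can only be covered by Ueda, so that assignment is forced.
Picking the cheapest available baker for each shift independently would cost $1166, but that ignores the shift limits.
An optimal schedule: Tue-AM→Abara, Tue-PM→Varga, Wed-AM→Watson, Wed-PM→Varga, Thu-AM→Ueda, Thu-PM→Huang, Fri-AM→Greco+Huang, Fri-PM→Abara+Watson.
Total: 112 + 122 + 110 + 122 + 132 + 116 + 128 + 116 + 112 + 110 = $1180.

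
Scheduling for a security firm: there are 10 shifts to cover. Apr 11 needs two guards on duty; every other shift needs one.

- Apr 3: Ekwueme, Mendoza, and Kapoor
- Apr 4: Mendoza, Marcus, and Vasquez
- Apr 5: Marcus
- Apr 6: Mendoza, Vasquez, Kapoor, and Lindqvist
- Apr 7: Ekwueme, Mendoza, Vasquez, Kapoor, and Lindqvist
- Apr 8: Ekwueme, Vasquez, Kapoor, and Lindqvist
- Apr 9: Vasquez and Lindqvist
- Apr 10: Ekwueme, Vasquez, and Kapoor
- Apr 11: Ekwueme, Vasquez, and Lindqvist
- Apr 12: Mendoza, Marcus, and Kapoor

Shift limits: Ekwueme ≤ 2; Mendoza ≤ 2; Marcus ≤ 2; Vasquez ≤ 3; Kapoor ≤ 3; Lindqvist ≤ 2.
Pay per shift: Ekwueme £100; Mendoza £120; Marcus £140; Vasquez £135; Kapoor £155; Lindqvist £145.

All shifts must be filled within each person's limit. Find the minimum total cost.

£1415

Apr 5 can only be covered by Marcus, so that assignment is forced.
Picking the cheapest available guard for each shift independently would cost £1270, but that ignores the shift limits.
An optimal schedule: Apr 3→Ekwueme, Apr 4→Mendoza, Apr 5→Marcus, Apr 6→Mendoza, Apr 7→Lindqvist, Apr 8→Vasquez, Apr 9→Vasquez, Apr 10→Ekwueme, Apr 11→Vasquez+Lindqvist, Apr 12→Marcus.
Total: 100 + 120 + 140 + 120 + 145 + 135 + 135 + 100 + 135 + 145 + 140 = £1415.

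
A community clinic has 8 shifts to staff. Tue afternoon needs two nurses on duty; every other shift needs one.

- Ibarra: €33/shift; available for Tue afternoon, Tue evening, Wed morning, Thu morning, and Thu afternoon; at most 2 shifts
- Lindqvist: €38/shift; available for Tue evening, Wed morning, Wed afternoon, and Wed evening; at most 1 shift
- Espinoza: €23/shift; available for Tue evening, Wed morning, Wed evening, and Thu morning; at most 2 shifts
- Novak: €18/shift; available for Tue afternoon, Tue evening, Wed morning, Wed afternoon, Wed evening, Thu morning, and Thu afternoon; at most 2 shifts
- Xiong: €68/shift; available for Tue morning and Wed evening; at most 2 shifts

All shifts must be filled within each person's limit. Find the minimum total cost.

Tue morning can only be covered by Xiong, so that assignment is forced.
Tue afternoon can only be covered by Ibarra and Novak, so that assignment is forced.
Picking the cheapest available nurse for each shift independently would cost €227, but that ignores the shift limits.
An optimal schedule: Tue morning→Xiong, Tue afternoon→Ibarra+Novak, Tue evening→Espinoza, Wed morning→Novak, Wed afternoon→Lindqvist, Wed evening→Xiong, Thu morning→Espinoza, Thu afternoon→Ibarra.
Total: 68 + 33 + 18 + 23 + 18 + 38 + 68 + 23 + 33 = €322.

€322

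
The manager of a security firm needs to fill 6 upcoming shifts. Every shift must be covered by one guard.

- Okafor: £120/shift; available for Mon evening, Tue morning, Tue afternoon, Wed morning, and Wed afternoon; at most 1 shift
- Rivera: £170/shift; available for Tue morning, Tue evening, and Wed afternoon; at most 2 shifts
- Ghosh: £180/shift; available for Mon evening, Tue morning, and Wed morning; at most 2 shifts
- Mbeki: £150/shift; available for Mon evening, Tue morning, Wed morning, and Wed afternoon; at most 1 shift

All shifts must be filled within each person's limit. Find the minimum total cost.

£970

Tue afternoon can only be covered by Okafor, so that assignment is forced.
Tue evening can only be covered by Rivera, so that assignment is forced.
Picking the cheapest available guard for each shift independently would cost £770, but that ignores the shift limits.
An optimal schedule: Mon evening→Ghosh, Tue morning→Mbeki, Tue afternoon→Okafor, Tue evening→Rivera, Wed morning→Ghosh, Wed afternoon→Rivera.
Total: 180 + 150 + 120 + 170 + 180 + 170 = £970.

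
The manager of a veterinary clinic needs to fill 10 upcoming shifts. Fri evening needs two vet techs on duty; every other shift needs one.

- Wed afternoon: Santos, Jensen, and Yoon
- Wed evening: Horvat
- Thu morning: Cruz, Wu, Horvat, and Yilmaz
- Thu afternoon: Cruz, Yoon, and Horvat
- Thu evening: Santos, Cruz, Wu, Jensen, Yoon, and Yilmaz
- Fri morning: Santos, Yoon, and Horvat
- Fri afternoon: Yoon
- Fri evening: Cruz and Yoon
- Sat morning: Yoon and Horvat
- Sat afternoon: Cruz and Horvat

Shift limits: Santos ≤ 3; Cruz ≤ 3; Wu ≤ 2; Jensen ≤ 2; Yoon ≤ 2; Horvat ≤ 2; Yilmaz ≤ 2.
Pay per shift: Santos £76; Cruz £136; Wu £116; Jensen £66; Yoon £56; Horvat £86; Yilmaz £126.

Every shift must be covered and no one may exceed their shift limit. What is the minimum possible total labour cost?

£1016

Wed evening can only be covered by Horvat, so that assignment is forced.
Fri afternoon can only be covered by Yoon, so that assignment is forced.
Fri evening can only be covered by Cruz and Yoon, so that assignment is forced.
Picking the cheapest available vet tech for each shift independently would cost £786, but that ignores the shift limits.
An optimal schedule: Wed afternoon→Jensen, Wed evening→Horvat, Thu morning→Wu, Thu afternoon→Cruz, Thu evening→Jensen, Fri morning→Santos, Fri afternoon→Yoon, Fri evening→Yoon+Cruz, Sat morning→Horvat, Sat afternoon→Cruz.
Total: 66 + 86 + 116 + 136 + 66 + 76 + 56 + 56 + 136 + 86 + 136 = £1016.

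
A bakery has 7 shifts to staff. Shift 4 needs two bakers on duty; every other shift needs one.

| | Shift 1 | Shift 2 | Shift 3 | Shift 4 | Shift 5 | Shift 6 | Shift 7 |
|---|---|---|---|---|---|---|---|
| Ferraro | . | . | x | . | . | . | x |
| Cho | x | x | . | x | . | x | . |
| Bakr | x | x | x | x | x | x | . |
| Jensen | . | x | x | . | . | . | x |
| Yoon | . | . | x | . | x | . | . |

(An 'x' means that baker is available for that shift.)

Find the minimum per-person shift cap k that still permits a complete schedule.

2

With 5 bakers and 8 worker-slots to fill, someone must work at least ⌈8/5⌉ = 2 shifts, so k ≥ 2.
k = 2 works: Shift 1→Cho, Shift 2→Jensen, Shift 3→Ferraro, Shift 4→Cho+Bakr, Shift 5→Yoon, Shift 6→Bakr, Shift 7→Ferraro.
Loads: Ferraro 2, Cho 2, Bakr 2, Jensen 1, Yoon 1 — all ≤ 2.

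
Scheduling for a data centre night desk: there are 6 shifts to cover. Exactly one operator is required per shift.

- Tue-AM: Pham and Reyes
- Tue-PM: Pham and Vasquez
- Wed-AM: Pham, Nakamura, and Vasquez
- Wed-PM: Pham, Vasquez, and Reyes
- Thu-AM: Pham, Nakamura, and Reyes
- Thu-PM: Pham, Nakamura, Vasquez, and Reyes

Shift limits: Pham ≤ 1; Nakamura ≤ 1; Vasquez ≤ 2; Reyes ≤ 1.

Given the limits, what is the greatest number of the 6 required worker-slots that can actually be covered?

Total capacity across all operators is 1+1+2+1 = 5, and 6 slots are needed, so at most 5 can be filled.
An assignment achieving 5: Tue-AM→Pham, Tue-PM→Vasquez, Wed-AM→Nakamura, Wed-PM→Vasquez, Thu-AM→Reyes.
Loads: Pham 1/1, Nakamura 1/1, Vasquez 2/2, Reyes 1/1.

5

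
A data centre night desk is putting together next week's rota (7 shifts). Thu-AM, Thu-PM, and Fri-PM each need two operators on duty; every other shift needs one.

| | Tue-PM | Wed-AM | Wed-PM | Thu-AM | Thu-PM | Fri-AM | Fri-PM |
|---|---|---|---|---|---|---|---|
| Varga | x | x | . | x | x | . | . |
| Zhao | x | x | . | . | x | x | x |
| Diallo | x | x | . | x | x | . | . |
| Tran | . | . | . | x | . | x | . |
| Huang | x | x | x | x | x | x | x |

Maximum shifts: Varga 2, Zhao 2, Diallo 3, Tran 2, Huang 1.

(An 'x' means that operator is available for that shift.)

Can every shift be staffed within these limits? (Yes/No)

Total capacity is 10 and 10 slots are needed, so capacity alone doesn't rule it out.
Shifts {Wed-PM, Fri-PM} need 3 worker-slots in total, but the operators available for any of those shifts (Zhao and Huang) can supply at most 2 among them. So no valid schedule exists.

No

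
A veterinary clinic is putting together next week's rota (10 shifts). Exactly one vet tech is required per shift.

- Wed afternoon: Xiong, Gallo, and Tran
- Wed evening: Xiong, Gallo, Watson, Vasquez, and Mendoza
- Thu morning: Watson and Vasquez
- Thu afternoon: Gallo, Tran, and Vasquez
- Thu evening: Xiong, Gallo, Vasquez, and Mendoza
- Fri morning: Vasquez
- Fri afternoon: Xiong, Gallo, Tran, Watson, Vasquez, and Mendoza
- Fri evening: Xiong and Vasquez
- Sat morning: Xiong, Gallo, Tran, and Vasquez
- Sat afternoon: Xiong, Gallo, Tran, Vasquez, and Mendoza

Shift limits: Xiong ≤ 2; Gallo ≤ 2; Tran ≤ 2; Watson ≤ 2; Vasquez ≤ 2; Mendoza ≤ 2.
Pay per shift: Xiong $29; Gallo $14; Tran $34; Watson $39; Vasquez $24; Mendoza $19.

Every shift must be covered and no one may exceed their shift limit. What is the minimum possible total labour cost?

$240

Fri morning can only be covered by Vasquez, so that assignment is forced.
Picking the cheapest available vet tech for each shift independently would cost $170, but that ignores the shift limits.
An optimal schedule: Wed afternoon→Gallo, Wed evening→Mendoza, Thu morning→Vasquez, Thu afternoon→Gallo, Thu evening→Mendoza, Fri morning→Vasquez, Fri afternoon→Tran, Fri evening→Xiong, Sat morning→Xiong, Sat afternoon→Tran.
Total: 14 + 19 + 24 + 14 + 19 + 24 + 34 + 29 + 29 + 34 = $240.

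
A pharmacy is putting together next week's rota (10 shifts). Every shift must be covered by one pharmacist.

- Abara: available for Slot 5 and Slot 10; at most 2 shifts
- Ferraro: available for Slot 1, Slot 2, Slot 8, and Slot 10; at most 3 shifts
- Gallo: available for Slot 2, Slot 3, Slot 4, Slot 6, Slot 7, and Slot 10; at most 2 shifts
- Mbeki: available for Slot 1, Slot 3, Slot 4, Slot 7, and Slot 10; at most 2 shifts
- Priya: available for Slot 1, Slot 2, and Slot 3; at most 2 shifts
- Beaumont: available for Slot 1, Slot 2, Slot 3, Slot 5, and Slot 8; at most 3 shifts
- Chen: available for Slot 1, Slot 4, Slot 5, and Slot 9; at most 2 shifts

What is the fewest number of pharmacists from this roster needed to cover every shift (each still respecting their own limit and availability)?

10 slots to fill and no one can take more than 3, so at least ⌈10/3⌉ = 4 pharmacists are needed.
Ferraro, Gallo, Beaumont, and Chen alone can cover everything: Slot 1→Ferraro, Slot 2→Beaumont, Slot 3→Beaumont, Slot 4→Chen, Slot 5→Beaumont, Slot 6→Gallo, Slot 7→Gallo, Slot 8→Ferraro, Slot 9→Chen, Slot 10→Ferraro.

4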